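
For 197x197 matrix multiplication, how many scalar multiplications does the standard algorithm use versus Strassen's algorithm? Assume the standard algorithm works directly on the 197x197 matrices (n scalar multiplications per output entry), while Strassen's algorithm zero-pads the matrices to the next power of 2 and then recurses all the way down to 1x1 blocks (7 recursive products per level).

Matrix multiplication for 197x197 matrices:

Strassen's algorithm requires power-of-2 dimensions. Pad 197x197 to 256x256 (next power of 2).

Standard algorithm: 197^3 = 7645373 multiplications
Strassen's algorithm: 7^(log2(256)) = 7^8 = 5764801 multiplications
Savings: 7645373 - 5764801 = 1880572 multiplications

Standard: 7645373 multiplications (197^3). Strassen: 5764801 multiplications (7^8, after padding to 256x256). Strassen reduces 8 recursive multiplications to 7 at each level.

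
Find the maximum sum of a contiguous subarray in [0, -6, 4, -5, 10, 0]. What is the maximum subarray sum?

Using Kadane's algorithm on [0, -6, 4, -5, 10, 0]:

Scanning through the array:
Position 1 (value -6): max_ending_here = -6, max_so_far = 0
Position 2 (value 4): max_ending_here = 4, max_so_far = 4
Position 3 (value -5): max_ending_here = -1, max_so_far = 4
Position 4 (value 10): max_ending_here = 10, max_so_far = 10
Position 5 (value 0): max_ending_here = 10, max_so_far = 10

Maximum subarray: [10]
Maximum sum: 10

The maximum subarray is [10] with sum 10. This subarray runs from index 4 to index 4.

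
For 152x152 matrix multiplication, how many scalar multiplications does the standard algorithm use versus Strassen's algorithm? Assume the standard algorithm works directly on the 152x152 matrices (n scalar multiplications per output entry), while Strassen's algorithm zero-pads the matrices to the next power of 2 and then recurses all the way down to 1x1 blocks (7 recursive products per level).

Matrix multiplication for 152x152 matrices:

Strassen's algorithm requires power-of-2 dimensions. Pad 152x152 to 256x256 (next power of 2).

Standard algorithm: 152^3 = 3511808 multiplications
Strassen's algorithm: 7^(log2(256)) = 7^8 = 5764801 multiplications
Difference: 3511808 - 5764801 = -2252993 (Strassen uses MORE here due to padding overhead — for small or just-over-power-of-2 n, padding can outweigh the per-level savings)

Standard: 3511808 multiplications (152^3). Strassen: 5764801 multiplications (7^8, after padding to 256x256). Strassen reduces 8 recursive multiplications to 7 at each level.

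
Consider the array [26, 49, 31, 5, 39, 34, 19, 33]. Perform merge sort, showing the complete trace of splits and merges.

Merge sort trace:

Split: [26, 49, 31, 5, 39, 34, 19, 33] -> [26, 49, 31, 5] and [39, 34, 19, 33]
  Split: [26, 49, 31, 5] -> [26, 49] and [31, 5]
    Split: [26, 49] -> [26] and [49]
    Merge: [26] + [49] -> [26, 49]
    Split: [31, 5] -> [31] and [5]
    Merge: [31] + [5] -> [5, 31]
  Merge: [26, 49] + [5, 31] -> [5, 26, 31, 49]
  Split: [39, 34, 19, 33] -> [39, 34] and [19, 33]
    Split: [39, 34] -> [39] and [34]
    Merge: [39] + [34] -> [34, 39]
    Split: [19, 33] -> [19] and [33]
    Merge: [19] + [33] -> [19, 33]
  Merge: [34, 39] + [19, 33] -> [19, 33, 34, 39]
Merge: [5, 26, 31, 49] + [19, 33, 34, 39] -> [5, 19, 26, 31, 33, 34, 39, 49]

Final sorted array: [5, 19, 26, 31, 33, 34, 39, 49]

The merge sort proceeds by recursively splitting the array and merging sorted halves.
After all merges, the sorted array is [5, 19, 26, 31, 33, 34, 39, 49].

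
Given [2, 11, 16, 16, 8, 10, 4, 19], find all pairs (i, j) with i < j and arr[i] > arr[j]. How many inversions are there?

Finding inversions in [2, 11, 16, 16, 8, 10, 4, 19]:

(1, 4): arr[1]=11 > arr[4]=8
(1, 5): arr[1]=11 > arr[5]=10
(1, 6): arr[1]=11 > arr[6]=4
(2, 4): arr[2]=16 > arr[4]=8
(2, 5): arr[2]=16 > arr[5]=10
(2, 6): arr[2]=16 > arr[6]=4
(3, 4): arr[3]=16 > arr[4]=8
(3, 5): arr[3]=16 > arr[5]=10
(3, 6): arr[3]=16 > arr[6]=4
(4, 6): arr[4]=8 > arr[6]=4
(5, 6): arr[5]=10 > arr[6]=4

Total inversions: 11

The array has 11 inversion(s): (1,4), (1,5), (1,6), (2,4), (2,5), (2,6), (3,4), (3,5), (3,6), (4,6), (5,6). Each pair (i,j) satisfies i < j and arr[i] > arr[j].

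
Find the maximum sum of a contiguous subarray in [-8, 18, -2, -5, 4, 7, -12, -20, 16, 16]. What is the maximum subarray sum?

Using Kadane's algorithm on [-8, 18, -2, -5, 4, 7, -12, -20, 16, 16]:

Scanning through the array:
Position 1 (value 18): max_ending_here = 18, max_so_far = 18
Position 2 (value -2): max_ending_here = 16, max_so_far = 18
Position 3 (value -5): max_ending_here = 11, max_so_far = 18
Position 4 (value 4): max_ending_here = 15, max_so_far = 18
Position 5 (value 7): max_ending_here = 22, max_so_far = 22
Position 6 (value -12): max_ending_here = 10, max_so_far = 22
Position 7 (value -20): max_ending_here = -10, max_so_far = 22
Position 8 (value 16): max_ending_here = 16, max_so_far = 22
Position 9 (value 16): max_ending_here = 32, max_so_far = 32

Maximum subarray: [16, 16]
Maximum sum: 32

The maximum subarray is [16, 16] with sum 32. This subarray runs from index 8 to index 9.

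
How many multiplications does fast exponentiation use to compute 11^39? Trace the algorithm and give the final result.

Computing 11^39 by squaring (build up from 11^1; each line after the first costs one multiplication):

11^1 = 11
11^2 = (11^1)^2 = 11^2 = 121
11^4 = (11^2)^2 = 121^2 = 14641
11^8 = (11^4)^2 = 14641^2 = 214358881
11^9 = 11 * 11^8 = 11 * 214358881 = 2357947691
11^18 = (11^9)^2 = 2357947691^2 = 5559917313492231481
11^19 = 11 * 11^18 = 11 * 5559917313492231481 = 61159090448414546291
11^38 = (11^19)^2 = 61159090448414546291^2 = 3740434344477351388916475705363381856681
11^39 = 11 * 11^38 = 11 * 3740434344477351388916475705363381856681 = 41144777789250865278081232758997200423491

Result: 41144777789250865278081232758997200423491
Multiplications needed: 8 (8 lines after 11^1)

11^39 = 41144777789250865278081232758997200423491. Using exponentiation by squaring, this requires 8 multiplications. The key idea: if the exponent is even, square the half-power; if odd, multiply by the base once.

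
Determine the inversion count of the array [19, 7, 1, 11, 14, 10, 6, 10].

Finding inversions in [19, 7, 1, 11, 14, 10, 6, 10]:

(0, 1): arr[0]=19 > arr[1]=7
(0, 2): arr[0]=19 > arr[2]=1
(0, 3): arr[0]=19 > arr[3]=11
(0, 4): arr[0]=19 > arr[4]=14
(0, 5): arr[0]=19 > arr[5]=10
(0, 6): arr[0]=19 > arr[6]=6
(0, 7): arr[0]=19 > arr[7]=10
(1, 2): arr[1]=7 > arr[2]=1
(1, 6): arr[1]=7 > arr[6]=6
(3, 5): arr[3]=11 > arr[5]=10
(3, 6): arr[3]=11 > arr[6]=6
(3, 7): arr[3]=11 > arr[7]=10
(4, 5): arr[4]=14 > arr[5]=10
(4, 6): arr[4]=14 > arr[6]=6
(4, 7): arr[4]=14 > arr[7]=10
(5, 6): arr[5]=10 > arr[6]=6

Total inversions: 16

The array has 16 inversion(s): (0,1), (0,2), (0,3), (0,4), (0,5), (0,6), (0,7), (1,2), (1,6), (3,5), (3,6), (3,7), (4,5), (4,6), (4,7), (5,6). Each pair (i,j) satisfies i < j and arr[i] > arr[j].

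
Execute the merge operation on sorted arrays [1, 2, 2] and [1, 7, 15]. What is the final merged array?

Merging process:

Compare 1 vs 1: take 1 from left. Merged: [1]
Compare 2 vs 1: take 1 from right. Merged: [1, 1]
Compare 2 vs 7: take 2 from left. Merged: [1, 1, 2]
Compare 2 vs 7: take 2 from left. Merged: [1, 1, 2, 2]
Append remaining from right: [7, 15]. Merged: [1, 1, 2, 2, 7, 15]

Final merged array: [1, 1, 2, 2, 7, 15]
Total comparisons: 4

The merged array is [1, 1, 2, 2, 7, 15], requiring 4 comparisons. The merge step runs in O(n) time where n is the total number of elements.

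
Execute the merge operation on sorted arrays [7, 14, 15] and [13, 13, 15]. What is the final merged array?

Merging process:

Compare 7 vs 13: take 7 from left. Merged: [7]
Compare 14 vs 13: take 13 from right. Merged: [7, 13]
Compare 14 vs 13: take 13 from right. Merged: [7, 13, 13]
Compare 14 vs 15: take 14 from left. Merged: [7, 13, 13, 14]
Compare 15 vs 15: take 15 from left. Merged: [7, 13, 13, 14, 15]
Append remaining from right: [15]. Merged: [7, 13, 13, 14, 15, 15]

Final merged array: [7, 13, 13, 14, 15, 15]
Total comparisons: 5

The merged array is [7, 13, 13, 14, 15, 15], requiring 5 comparisons. The merge step runs in O(n) time where n is the total number of elements.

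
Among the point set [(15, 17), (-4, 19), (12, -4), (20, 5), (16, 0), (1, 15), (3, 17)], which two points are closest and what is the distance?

Computing all pairwise distances among 7 points:

d((15, 17), (-4, 19)) = 19.105
d((15, 17), (12, -4)) = 21.2132
d((15, 17), (20, 5)) = 13.0
d((15, 17), (16, 0)) = 17.0294
d((15, 17), (1, 15)) = 14.1421
d((15, 17), (3, 17)) = 12.0
d((-4, 19), (12, -4)) = 28.0179
d((-4, 19), (20, 5)) = 27.7849
d((-4, 19), (16, 0)) = 27.5862
d((-4, 19), (1, 15)) = 6.4031
d((-4, 19), (3, 17)) = 7.2801
d((12, -4), (20, 5)) = 12.0416
d((12, -4), (16, 0)) = 5.6569
d((12, -4), (1, 15)) = 21.9545
d((12, -4), (3, 17)) = 22.8473
d((20, 5), (16, 0)) = 6.4031
d((20, 5), (1, 15)) = 21.4709
d((20, 5), (3, 17)) = 20.8087
d((16, 0), (1, 15)) = 21.2132
d((16, 0), (3, 17)) = 21.4009
d((1, 15), (3, 17)) = 2.8284 <-- minimum

Closest pair: (1, 15) and (3, 17) with distance 2.8284

The closest pair is (1, 15) and (3, 17) with Euclidean distance 2.8284. For 7 points, brute-force pairwise comparison is shown above. For large n, the divide-and-conquer algorithm (sort by x, recurse on halves, check the dividing strip) achieves O(n log n).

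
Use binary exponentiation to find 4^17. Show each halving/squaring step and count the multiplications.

Computing 4^17 by squaring (build up from 4^1; each line after the first costs one multiplication):

4^1 = 4
4^2 = (4^1)^2 = 4^2 = 16
4^4 = (4^2)^2 = 16^2 = 256
4^8 = (4^4)^2 = 256^2 = 65536
4^16 = (4^8)^2 = 65536^2 = 4294967296
4^17 = 4 * 4^16 = 4 * 4294967296 = 17179869184

Result: 17179869184
Multiplications needed: 5 (5 lines after 4^1)

4^17 = 17179869184. Using exponentiation by squaring, this requires 5 multiplications. The key idea: if the exponent is even, square the half-power; if odd, multiply by the base once.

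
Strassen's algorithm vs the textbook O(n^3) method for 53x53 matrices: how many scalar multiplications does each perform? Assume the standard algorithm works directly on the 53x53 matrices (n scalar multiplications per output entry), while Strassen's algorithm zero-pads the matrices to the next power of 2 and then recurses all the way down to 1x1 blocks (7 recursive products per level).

Matrix multiplication for 53x53 matrices:

Strassen's algorithm requires power-of-2 dimensions. Pad 53x53 to 64x64 (next power of 2).

Standard algorithm: 53^3 = 148877 multiplications
Strassen's algorithm: 7^(log2(64)) = 7^6 = 117649 multiplications
Savings: 148877 - 117649 = 31228 multiplications

Standard: 148877 multiplications (53^3). Strassen: 117649 multiplications (7^6, after padding to 64x64). Strassen reduces 8 recursive multiplications to 7 at each level.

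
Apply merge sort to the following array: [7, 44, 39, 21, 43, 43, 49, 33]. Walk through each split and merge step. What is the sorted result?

Merge sort trace:

Split: [7, 44, 39, 21, 43, 43, 49, 33] -> [7, 44, 39, 21] and [43, 43, 49, 33]
  Split: [7, 44, 39, 21] -> [7, 44] and [39, 21]
    Split: [7, 44] -> [7] and [44]
    Merge: [7] + [44] -> [7, 44]
    Split: [39, 21] -> [39] and [21]
    Merge: [39] + [21] -> [21, 39]
  Merge: [7, 44] + [21, 39] -> [7, 21, 39, 44]
  Split: [43, 43, 49, 33] -> [43, 43] and [49, 33]
    Split: [43, 43] -> [43] and [43]
    Merge: [43] + [43] -> [43, 43]
    Split: [49, 33] -> [49] and [33]
    Merge: [49] + [33] -> [33, 49]
  Merge: [43, 43] + [33, 49] -> [33, 43, 43, 49]
Merge: [7, 21, 39, 44] + [33, 43, 43, 49] -> [7, 21, 33, 39, 43, 43, 44, 49]

Final sorted array: [7, 21, 33, 39, 43, 43, 44, 49]

The merge sort proceeds by recursively splitting the array and merging sorted halves.
After all merges, the sorted array is [7, 21, 33, 39, 43, 43, 44, 49].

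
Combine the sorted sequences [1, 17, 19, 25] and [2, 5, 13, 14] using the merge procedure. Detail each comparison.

Merging process:

Compare 1 vs 2: take 1 from left. Merged: [1]
Compare 17 vs 2: take 2 from right. Merged: [1, 2]
Compare 17 vs 5: take 5 from right. Merged: [1, 2, 5]
Compare 17 vs 13: take 13 from right. Merged: [1, 2, 5, 13]
Compare 17 vs 14: take 14 from right. Merged: [1, 2, 5, 13, 14]
Append remaining from left: [17, 19, 25]. Merged: [1, 2, 5, 13, 14, 17, 19, 25]

Final merged array: [1, 2, 5, 13, 14, 17, 19, 25]
Total comparisons: 5

The merged array is [1, 2, 5, 13, 14, 17, 19, 25], requiring 5 comparisons. The merge step runs in O(n) time where n is the total number of elements.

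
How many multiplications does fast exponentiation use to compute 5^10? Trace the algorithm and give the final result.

Computing 5^10 by squaring (build up from 5^1; each line after the first costs one multiplication):

5^1 = 5
5^2 = (5^1)^2 = 5^2 = 25
5^4 = (5^2)^2 = 25^2 = 625
5^5 = 5 * 5^4 = 5 * 625 = 3125
5^10 = (5^5)^2 = 3125^2 = 9765625

Result: 9765625
Multiplications needed: 4 (4 lines after 5^1)

5^10 = 9765625. Using exponentiation by squaring, this requires 4 multiplications. The key idea: if the exponent is even, square the half-power; if odd, multiply by the base once.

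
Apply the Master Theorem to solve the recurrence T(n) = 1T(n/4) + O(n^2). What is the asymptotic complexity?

Master Theorem for T(n) = 1T(n/4) + O(n^2):

a = 1, b = 4, c = 2
log_b(a) = log_4(1) = 0.0000

Case 3: c = 2 > log_4(1) = 0.0000
T(n) = O(n^2) = O(n^2)

For T(n) = 1T(n/4) + O(n^2): log_4(1) = 0.0000. This is Case 3 of the Master Theorem (c > log_b(a), work dominated by root), giving O(n^2).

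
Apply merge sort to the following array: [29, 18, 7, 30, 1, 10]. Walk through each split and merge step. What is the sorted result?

Merge sort trace:

Split: [29, 18, 7, 30, 1, 10] -> [29, 18, 7] and [30, 1, 10]
  Split: [29, 18, 7] -> [29] and [18, 7]
    Split: [18, 7] -> [18] and [7]
    Merge: [18] + [7] -> [7, 18]
  Merge: [29] + [7, 18] -> [7, 18, 29]
  Split: [30, 1, 10] -> [30] and [1, 10]
    Split: [1, 10] -> [1] and [10]
    Merge: [1] + [10] -> [1, 10]
  Merge: [30] + [1, 10] -> [1, 10, 30]
Merge: [7, 18, 29] + [1, 10, 30] -> [1, 7, 10, 18, 29, 30]

Final sorted array: [1, 7, 10, 18, 29, 30]

The merge sort proceeds by recursively splitting the array and merging sorted halves.
After all merges, the sorted array is [1, 7, 10, 18, 29, 30].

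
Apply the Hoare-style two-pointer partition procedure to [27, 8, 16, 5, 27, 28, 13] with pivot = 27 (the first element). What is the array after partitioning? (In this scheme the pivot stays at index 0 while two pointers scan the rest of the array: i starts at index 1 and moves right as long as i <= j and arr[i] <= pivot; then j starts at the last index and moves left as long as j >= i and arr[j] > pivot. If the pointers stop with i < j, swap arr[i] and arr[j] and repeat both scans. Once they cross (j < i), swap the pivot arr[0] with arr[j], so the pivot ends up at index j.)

Hoare-style two-pointer partition with pivot = 27:

Initial array: [27, 8, 16, 5, 27, 28, 13]

Pointers start at i = 1, j = 6.
i stops at index 5 (arr[5]=28 > 27), j stops at index 6 (arr[6]=13 <= 27): swap arr[5] and arr[6], array becomes [27, 8, 16, 5, 27, 13, 28]
i ends at 6, j ends at 5: the pointers have crossed (j < i), so scanning stops.

Swap pivot arr[0] with arr[5] to place pivot at position 5: [13, 8, 16, 5, 27, 27, 28]
Pivot position: 5

After partitioning with pivot 27, the array becomes [13, 8, 16, 5, 27, 27, 28]. The pivot is placed at index 5. All elements to the left of the pivot are <= 27, and all elements to the right are > 27.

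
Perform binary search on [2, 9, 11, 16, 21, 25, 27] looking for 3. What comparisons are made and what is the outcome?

Binary search for 3 in [2, 9, 11, 16, 21, 25, 27]:

lo=0, hi=6, mid=3, arr[mid]=16 -> 16 > 3, search left half
lo=0, hi=2, mid=1, arr[mid]=9 -> 9 > 3, search left half
lo=0, hi=0, mid=0, arr[mid]=2 -> 2 < 3, search right half
lo=1 > hi=0, target 3 not found

Binary search determines that 3 is not in the array after 3 comparisons. The search space was exhausted without finding the target.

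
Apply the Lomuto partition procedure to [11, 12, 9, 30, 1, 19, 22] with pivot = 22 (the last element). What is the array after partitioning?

Lomuto partition with pivot = 22:

Initial array: [11, 12, 9, 30, 1, 19, 22]

arr[0]=11 <= 22: swap with position 0, array becomes [11, 12, 9, 30, 1, 19, 22]
arr[1]=12 <= 22: swap with position 1, array becomes [11, 12, 9, 30, 1, 19, 22]
arr[2]=9 <= 22: swap with position 2, array becomes [11, 12, 9, 30, 1, 19, 22]
arr[3]=30 > 22: no swap
arr[4]=1 <= 22: swap with position 3, array becomes [11, 12, 9, 1, 30, 19, 22]
arr[5]=19 <= 22: swap with position 4, array becomes [11, 12, 9, 1, 19, 30, 22]

Place pivot at position 5: [11, 12, 9, 1, 19, 22, 30]
Pivot position: 5

After partitioning with pivot 22, the array becomes [11, 12, 9, 1, 19, 22, 30]. The pivot is placed at index 5. All elements to the left of the pivot are <= 22, and all elements to the right are > 22.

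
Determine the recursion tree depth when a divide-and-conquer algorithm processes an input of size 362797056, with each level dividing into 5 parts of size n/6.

For divide and conquer with division factor 6:

Problem sizes at each level:
Level 0: 362797056
Level 1: 60466176
Level 2: 10077696
Level 3: 1679616
Level 4: 279936
Level 5: 46656
Level 6: 7776
Level 7: 1296
Level 8: 216
Level 9: 36
Level 10: 6
Level 11: 1

The root is level 0 and the size-1 base case is level 11 (the tree spans levels 0 through 11, i.e. 12 levels counting the root), so the depth is the number of divisions: log_6(362797056) = 11

The recursion tree depth is log_6(362797056) = 11. At each level, the problem size is divided by 6, so it takes 11 divisions to reduce to a base case of size 1. The algorithm makes 5 recursive calls at each level.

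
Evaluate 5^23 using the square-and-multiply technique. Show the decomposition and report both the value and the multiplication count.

Computing 5^23 by squaring (build up from 5^1; each line after the first costs one multiplication):

5^1 = 5
5^2 = (5^1)^2 = 5^2 = 25
5^4 = (5^2)^2 = 25^2 = 625
5^5 = 5 * 5^4 = 5 * 625 = 3125
5^10 = (5^5)^2 = 3125^2 = 9765625
5^11 = 5 * 5^10 = 5 * 9765625 = 48828125
5^22 = (5^11)^2 = 48828125^2 = 2384185791015625
5^23 = 5 * 5^22 = 5 * 2384185791015625 = 11920928955078125

Result: 11920928955078125
Multiplications needed: 7 (7 lines after 5^1)

5^23 = 11920928955078125. Using exponentiation by squaring, this requires 7 multiplications. The key idea: if the exponent is even, square the half-power; if odd, multiply by the base once.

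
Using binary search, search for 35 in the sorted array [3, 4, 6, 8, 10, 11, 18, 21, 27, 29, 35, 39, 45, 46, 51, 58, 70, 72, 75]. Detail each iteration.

Binary search for 35 in [3, 4, 6, 8, 10, 11, 18, 21, 27, 29, 35, 39, 45, 46, 51, 58, 70, 72, 75]:

lo=0, hi=18, mid=9, arr[mid]=29 -> 29 < 35, search right half
lo=10, hi=18, mid=14, arr[mid]=51 -> 51 > 35, search left half
lo=10, hi=13, mid=11, arr[mid]=39 -> 39 > 35, search left half
lo=10, hi=10, mid=10, arr[mid]=35 -> Found target at index 10!

Binary search finds 35 at index 10 after 4 comparisons. The search repeatedly halves the search space by comparing with the middle element.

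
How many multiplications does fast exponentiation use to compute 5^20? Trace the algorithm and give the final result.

Computing 5^20 by squaring (build up from 5^1; each line after the first costs one multiplication):

5^1 = 5
5^2 = (5^1)^2 = 5^2 = 25
5^4 = (5^2)^2 = 25^2 = 625
5^5 = 5 * 5^4 = 5 * 625 = 3125
5^10 = (5^5)^2 = 3125^2 = 9765625
5^20 = (5^10)^2 = 9765625^2 = 95367431640625

Result: 95367431640625
Multiplications needed: 5 (5 lines after 5^1)

5^20 = 95367431640625. Using exponentiation by squaring, this requires 5 multiplications. The key idea: if the exponent is even, square the half-power; if odd, multiply by the base once.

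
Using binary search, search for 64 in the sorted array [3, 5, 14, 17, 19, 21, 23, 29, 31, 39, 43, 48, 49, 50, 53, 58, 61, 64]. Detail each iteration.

Binary search for 64 in [3, 5, 14, 17, 19, 21, 23, 29, 31, 39, 43, 48, 49, 50, 53, 58, 61, 64]:

lo=0, hi=17, mid=8, arr[mid]=31 -> 31 < 64, search right half
lo=9, hi=17, mid=13, arr[mid]=50 -> 50 < 64, search right half
lo=14, hi=17, mid=15, arr[mid]=58 -> 58 < 64, search right half
lo=16, hi=17, mid=16, arr[mid]=61 -> 61 < 64, search right half
lo=17, hi=17, mid=17, arr[mid]=64 -> Found target at index 17!

Binary search finds 64 at index 17 after 5 comparisons. The search repeatedly halves the search space by comparing with the middle element.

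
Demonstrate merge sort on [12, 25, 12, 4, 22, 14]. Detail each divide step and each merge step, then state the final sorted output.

Merge sort trace:

Split: [12, 25, 12, 4, 22, 14] -> [12, 25, 12] and [4, 22, 14]
  Split: [12, 25, 12] -> [12] and [25, 12]
    Split: [25, 12] -> [25] and [12]
    Merge: [25] + [12] -> [12, 25]
  Merge: [12] + [12, 25] -> [12, 12, 25]
  Split: [4, 22, 14] -> [4] and [22, 14]
    Split: [22, 14] -> [22] and [14]
    Merge: [22] + [14] -> [14, 22]
  Merge: [4] + [14, 22] -> [4, 14, 22]
Merge: [12, 12, 25] + [4, 14, 22] -> [4, 12, 12, 14, 22, 25]

Final sorted array: [4, 12, 12, 14, 22, 25]

The merge sort proceeds by recursively splitting the array and merging sorted halves.
After all merges, the sorted array is [4, 12, 12, 14, 22, 25].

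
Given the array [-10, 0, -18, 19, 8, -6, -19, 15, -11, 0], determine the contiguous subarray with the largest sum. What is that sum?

Using Kadane's algorithm on [-10, 0, -18, 19, 8, -6, -19, 15, -11, 0]:

Scanning through the array:
Position 1 (value 0): max_ending_here = 0, max_so_far = 0
Position 2 (value -18): max_ending_here = -18, max_so_far = 0
Position 3 (value 19): max_ending_here = 19, max_so_far = 19
Position 4 (value 8): max_ending_here = 27, max_so_far = 27
Position 5 (value -6): max_ending_here = 21, max_so_far = 27
Position 6 (value -19): max_ending_here = 2, max_so_far = 27
Position 7 (value 15): max_ending_here = 17, max_so_far = 27
Position 8 (value -11): max_ending_here = 6, max_so_far = 27
Position 9 (value 0): max_ending_here = 6, max_so_far = 27

Maximum subarray: [19, 8]
Maximum sum: 27

The maximum subarray is [19, 8] with sum 27. This subarray runs from index 3 to index 4.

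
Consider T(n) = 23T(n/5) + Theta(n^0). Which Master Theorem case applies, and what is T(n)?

Master Theorem for T(n) = 23T(n/5) + O(n^0):

a = 23, b = 5, c = 0
log_b(a) = log_5(23) = 1.9482

Case 1: c = 0 < log_5(23) = 1.9482
T(n) = O(n^(log_5 23))

For T(n) = 23T(n/5) + O(n^0): log_5(23) = 1.9482. This is Case 1 of the Master Theorem (c < log_b(a), work dominated by leaves), giving O(n^(log_5 23)).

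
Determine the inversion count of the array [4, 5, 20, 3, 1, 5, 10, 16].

Finding inversions in [4, 5, 20, 3, 1, 5, 10, 16]:

(0, 3): arr[0]=4 > arr[3]=3
(0, 4): arr[0]=4 > arr[4]=1
(1, 3): arr[1]=5 > arr[3]=3
(1, 4): arr[1]=5 > arr[4]=1
(2, 3): arr[2]=20 > arr[3]=3
(2, 4): arr[2]=20 > arr[4]=1
(2, 5): arr[2]=20 > arr[5]=5
(2, 6): arr[2]=20 > arr[6]=10
(2, 7): arr[2]=20 > arr[7]=16
(3, 4): arr[3]=3 > arr[4]=1

Total inversions: 10

The array has 10 inversion(s): (0,3), (0,4), (1,3), (1,4), (2,3), (2,4), (2,5), (2,6), (2,7), (3,4). Each pair (i,j) satisfies i < j and arr[i] > arr[j].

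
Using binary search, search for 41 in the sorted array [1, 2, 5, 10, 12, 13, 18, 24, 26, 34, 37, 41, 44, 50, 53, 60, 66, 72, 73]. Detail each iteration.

Binary search for 41 in [1, 2, 5, 10, 12, 13, 18, 24, 26, 34, 37, 41, 44, 50, 53, 60, 66, 72, 73]:

lo=0, hi=18, mid=9, arr[mid]=34 -> 34 < 41, search right half
lo=10, hi=18, mid=14, arr[mid]=53 -> 53 > 41, search left half
lo=10, hi=13, mid=11, arr[mid]=41 -> Found target at index 11!

Binary search finds 41 at index 11 after 3 comparisons. The search repeatedly halves the search space by comparing with the middle element.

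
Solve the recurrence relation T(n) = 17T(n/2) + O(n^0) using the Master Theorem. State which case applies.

Master Theorem for T(n) = 17T(n/2) + O(n^0):

a = 17, b = 2, c = 0
log_b(a) = log_2(17) = 4.0875

Case 1: c = 0 < log_2(17) = 4.0875
T(n) = O(n^(log_2 17))

For T(n) = 17T(n/2) + O(n^0): log_2(17) = 4.0875. This is Case 1 of the Master Theorem (c < log_b(a), work dominated by leaves), giving O(n^(log_2 17)).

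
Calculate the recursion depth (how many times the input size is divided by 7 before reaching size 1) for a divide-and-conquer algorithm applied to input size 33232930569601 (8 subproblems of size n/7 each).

For divide and conquer with division factor 7:

Problem sizes at each level:
Level 0: 33232930569601
Level 1: 4747561509943
Level 2: 678223072849
Level 3: 96889010407
Level 4: 13841287201
Level 5: 1977326743
Level 6: 282475249
Level 7: 40353607
Level 8: 5764801
Level 9: 823543
Level 10: 117649
Level 11: 16807
Level 12: 2401
Level 13: 343
Level 14: 49
Level 15: 7
Level 16: 1

The root is level 0 and the size-1 base case is level 16 (the tree spans levels 0 through 16, i.e. 17 levels counting the root), so the depth is the number of divisions: log_7(33232930569601) = 16

The recursion tree depth is log_7(33232930569601) = 16. At each level, the problem size is divided by 7, so it takes 16 divisions to reduce to a base case of size 1. The algorithm makes 8 recursive calls at each level.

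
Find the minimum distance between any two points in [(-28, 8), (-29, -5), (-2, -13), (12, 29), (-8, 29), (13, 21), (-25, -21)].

Computing all pairwise distances among 7 points:

d((-28, 8), (-29, -5)) = 13.0384
d((-28, 8), (-2, -13)) = 33.4215
d((-28, 8), (12, 29)) = 45.1774
d((-28, 8), (-8, 29)) = 29.0
d((-28, 8), (13, 21)) = 43.0116
d((-28, 8), (-25, -21)) = 29.1548
d((-29, -5), (-2, -13)) = 28.1603
d((-29, -5), (12, 29)) = 53.2635
d((-29, -5), (-8, 29)) = 39.9625
d((-29, -5), (13, 21)) = 49.3964
d((-29, -5), (-25, -21)) = 16.4924
d((-2, -13), (12, 29)) = 44.2719
d((-2, -13), (-8, 29)) = 42.4264
d((-2, -13), (13, 21)) = 37.1618
d((-2, -13), (-25, -21)) = 24.3516
d((12, 29), (-8, 29)) = 20.0
d((12, 29), (13, 21)) = 8.0623 <-- minimum
d((12, 29), (-25, -21)) = 62.2013
d((-8, 29), (13, 21)) = 22.4722
d((-8, 29), (-25, -21)) = 52.811
d((13, 21), (-25, -21)) = 56.6392

Closest pair: (12, 29) and (13, 21) with distance 8.0623

The closest pair is (12, 29) and (13, 21) with Euclidean distance 8.0623. For 7 points, brute-force pairwise comparison is shown above. For large n, the divide-and-conquer algorithm (sort by x, recurse on halves, check the dividing strip) achieves O(n log n).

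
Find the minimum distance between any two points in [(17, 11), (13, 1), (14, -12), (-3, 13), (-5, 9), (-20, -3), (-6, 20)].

Computing all pairwise distances among 7 points:

d((17, 11), (13, 1)) = 10.7703
d((17, 11), (14, -12)) = 23.1948
d((17, 11), (-3, 13)) = 20.0998
d((17, 11), (-5, 9)) = 22.0907
d((17, 11), (-20, -3)) = 39.5601
d((17, 11), (-6, 20)) = 24.6982
d((13, 1), (14, -12)) = 13.0384
d((13, 1), (-3, 13)) = 20.0
d((13, 1), (-5, 9)) = 19.6977
d((13, 1), (-20, -3)) = 33.2415
d((13, 1), (-6, 20)) = 26.8701
d((14, -12), (-3, 13)) = 30.2324
d((14, -12), (-5, 9)) = 28.3196
d((14, -12), (-20, -3)) = 35.171
d((14, -12), (-6, 20)) = 37.7359
d((-3, 13), (-5, 9)) = 4.4721 <-- minimum
d((-3, 13), (-20, -3)) = 23.3452
d((-3, 13), (-6, 20)) = 7.6158
d((-5, 9), (-20, -3)) = 19.2094
d((-5, 9), (-6, 20)) = 11.0454
d((-20, -3), (-6, 20)) = 26.9258

Closest pair: (-3, 13) and (-5, 9) with distance 4.4721

The closest pair is (-3, 13) and (-5, 9) with Euclidean distance 4.4721. For 7 points, brute-force pairwise comparison is shown above. For large n, the divide-and-conquer algorithm (sort by x, recurse on halves, check the dividing strip) achieves O(n log n).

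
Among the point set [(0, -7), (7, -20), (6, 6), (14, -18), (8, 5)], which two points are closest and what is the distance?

Computing all pairwise distances among 5 points:

d((0, -7), (7, -20)) = 14.7648
d((0, -7), (6, 6)) = 14.3178
d((0, -7), (14, -18)) = 17.8045
d((0, -7), (8, 5)) = 14.4222
d((7, -20), (6, 6)) = 26.0192
d((7, -20), (14, -18)) = 7.2801
d((7, -20), (8, 5)) = 25.02
d((6, 6), (14, -18)) = 25.2982
d((6, 6), (8, 5)) = 2.2361 <-- minimum
d((14, -18), (8, 5)) = 23.7697

Closest pair: (6, 6) and (8, 5) with distance 2.2361

The closest pair is (6, 6) and (8, 5) with Euclidean distance 2.2361. For 5 points, brute-force pairwise comparison is shown above. For large n, the divide-and-conquer algorithm (sort by x, recurse on halves, check the dividing strip) achieves O(n log n).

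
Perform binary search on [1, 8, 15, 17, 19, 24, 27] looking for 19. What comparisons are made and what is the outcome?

Binary search for 19 in [1, 8, 15, 17, 19, 24, 27]:

lo=0, hi=6, mid=3, arr[mid]=17 -> 17 < 19, search right half
lo=4, hi=6, mid=5, arr[mid]=24 -> 24 > 19, search left half
lo=4, hi=4, mid=4, arr[mid]=19 -> Found target at index 4!

Binary search finds 19 at index 4 after 3 comparisons. The search repeatedly halves the search space by comparing with the middle element.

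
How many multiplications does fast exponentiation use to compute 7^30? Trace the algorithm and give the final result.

Computing 7^30 by squaring (build up from 7^1; each line after the first costs one multiplication):

7^1 = 7
7^2 = (7^1)^2 = 7^2 = 49
7^3 = 7 * 7^2 = 7 * 49 = 343
7^6 = (7^3)^2 = 343^2 = 117649
7^7 = 7 * 7^6 = 7 * 117649 = 823543
7^14 = (7^7)^2 = 823543^2 = 678223072849
7^15 = 7 * 7^14 = 7 * 678223072849 = 4747561509943
7^30 = (7^15)^2 = 4747561509943^2 = 22539340290692258087863249

Result: 22539340290692258087863249
Multiplications needed: 7 (7 lines after 7^1)

7^30 = 22539340290692258087863249. Using exponentiation by squaring, this requires 7 multiplications. The key idea: if the exponent is even, square the half-power; if odd, multiply by the base once.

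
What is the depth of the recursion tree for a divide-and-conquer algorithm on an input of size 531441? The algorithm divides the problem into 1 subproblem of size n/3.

For divide and conquer with division factor 3:

Problem sizes at each level:
Level 0: 531441
Level 1: 177147
Level 2: 59049
Level 3: 19683
Level 4: 6561
Level 5: 2187
Level 6: 729
Level 7: 243
Level 8: 81
Level 9: 27
Level 10: 9
Level 11: 3
Level 12: 1

The root is level 0 and the size-1 base case is level 12 (the tree spans levels 0 through 12, i.e. 13 levels counting the root), so the depth is the number of divisions: log_3(531441) = 12

The recursion tree depth is log_3(531441) = 12. At each level, the problem size is divided by 3, so it takes 12 divisions to reduce to a base case of size 1. The algorithm makes 1 recursive call at each level.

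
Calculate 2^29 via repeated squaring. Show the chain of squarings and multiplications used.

Computing 2^29 by squaring (build up from 2^1; each line after the first costs one multiplication):

2^1 = 2
2^2 = (2^1)^2 = 2^2 = 4
2^3 = 2 * 2^2 = 2 * 4 = 8
2^6 = (2^3)^2 = 8^2 = 64
2^7 = 2 * 2^6 = 2 * 64 = 128
2^14 = (2^7)^2 = 128^2 = 16384
2^28 = (2^14)^2 = 16384^2 = 268435456
2^29 = 2 * 2^28 = 2 * 268435456 = 536870912

Result: 536870912
Multiplications needed: 7 (7 lines after 2^1)

2^29 = 536870912. Using exponentiation by squaring, this requires 7 multiplications. The key idea: if the exponent is even, square the half-power; if odd, multiply by the base once.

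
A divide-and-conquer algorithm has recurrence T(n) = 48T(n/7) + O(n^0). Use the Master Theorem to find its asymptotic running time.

Master Theorem for T(n) = 48T(n/7) + O(n^0):

a = 48, b = 7, c = 0
log_b(a) = log_7(48) = 1.9894

Case 1: c = 0 < log_7(48) = 1.9894
T(n) = O(n^(log_7 48))

For T(n) = 48T(n/7) + O(n^0): log_7(48) = 1.9894. This is Case 1 of the Master Theorem (c < log_b(a), work dominated by leaves), giving O(n^(log_7 48)).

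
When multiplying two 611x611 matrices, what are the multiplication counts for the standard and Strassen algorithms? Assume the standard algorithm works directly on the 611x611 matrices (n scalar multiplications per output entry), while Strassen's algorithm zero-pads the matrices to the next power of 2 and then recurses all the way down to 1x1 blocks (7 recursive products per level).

Matrix multiplication for 611x611 matrices:

Strassen's algorithm requires power-of-2 dimensions. Pad 611x611 to 1024x1024 (next power of 2).

Standard algorithm: 611^3 = 228099131 multiplications
Strassen's algorithm: 7^(log2(1024)) = 7^10 = 282475249 multiplications
Difference: 228099131 - 282475249 = -54376118 (Strassen uses MORE here due to padding overhead — for small or just-over-power-of-2 n, padding can outweigh the per-level savings)

Standard: 228099131 multiplications (611^3). Strassen: 282475249 multiplications (7^10, after padding to 1024x1024). Strassen reduces 8 recursive multiplications to 7 at each level.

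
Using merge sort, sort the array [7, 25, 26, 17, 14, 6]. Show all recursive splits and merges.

Merge sort trace:

Split: [7, 25, 26, 17, 14, 6] -> [7, 25, 26] and [17, 14, 6]
  Split: [7, 25, 26] -> [7] and [25, 26]
    Split: [25, 26] -> [25] and [26]
    Merge: [25] + [26] -> [25, 26]
  Merge: [7] + [25, 26] -> [7, 25, 26]
  Split: [17, 14, 6] -> [17] and [14, 6]
    Split: [14, 6] -> [14] and [6]
    Merge: [14] + [6] -> [6, 14]
  Merge: [17] + [6, 14] -> [6, 14, 17]
Merge: [7, 25, 26] + [6, 14, 17] -> [6, 7, 14, 17, 25, 26]

Final sorted array: [6, 7, 14, 17, 25, 26]

The merge sort proceeds by recursively splitting the array and merging sorted halves.
After all merges, the sorted array is [6, 7, 14, 17, 25, 26].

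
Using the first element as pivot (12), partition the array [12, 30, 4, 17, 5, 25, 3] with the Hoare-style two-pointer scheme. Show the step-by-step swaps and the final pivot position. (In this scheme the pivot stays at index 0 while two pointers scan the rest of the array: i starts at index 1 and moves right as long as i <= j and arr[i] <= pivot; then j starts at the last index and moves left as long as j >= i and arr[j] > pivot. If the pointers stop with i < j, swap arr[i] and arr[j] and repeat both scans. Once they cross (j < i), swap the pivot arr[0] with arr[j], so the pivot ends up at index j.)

Hoare-style two-pointer partition with pivot = 12:

Initial array: [12, 30, 4, 17, 5, 25, 3]

Pointers start at i = 1, j = 6.
i stops at index 1 (arr[1]=30 > 12), j stops at index 6 (arr[6]=3 <= 12): swap arr[1] and arr[6], array becomes [12, 3, 4, 17, 5, 25, 30]
i stops at index 3 (arr[3]=17 > 12), j stops at index 4 (arr[4]=5 <= 12): swap arr[3] and arr[4], array becomes [12, 3, 4, 5, 17, 25, 30]
i ends at 4, j ends at 3: the pointers have crossed (j < i), so scanning stops.

Swap pivot arr[0] with arr[3] to place pivot at position 3: [5, 3, 4, 12, 17, 25, 30]
Pivot position: 3

After partitioning with pivot 12, the array becomes [5, 3, 4, 12, 17, 25, 30]. The pivot is placed at index 3. All elements to the left of the pivot are <= 12, and all elements to the right are > 12.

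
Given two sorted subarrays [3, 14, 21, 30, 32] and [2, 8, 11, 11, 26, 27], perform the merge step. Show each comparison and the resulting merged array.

Merging process:

Compare 3 vs 2: take 2 from right. Merged: [2]
Compare 3 vs 8: take 3 from left. Merged: [2, 3]
Compare 14 vs 8: take 8 from right. Merged: [2, 3, 8]
Compare 14 vs 11: take 11 from right. Merged: [2, 3, 8, 11]
Compare 14 vs 11: take 11 from right. Merged: [2, 3, 8, 11, 11]
Compare 14 vs 26: take 14 from left. Merged: [2, 3, 8, 11, 11, 14]
Compare 21 vs 26: take 21 from left. Merged: [2, 3, 8, 11, 11, 14, 21]
Compare 30 vs 26: take 26 from right. Merged: [2, 3, 8, 11, 11, 14, 21, 26]
Compare 30 vs 27: take 27 from right. Merged: [2, 3, 8, 11, 11, 14, 21, 26, 27]
Append remaining from left: [30, 32]. Merged: [2, 3, 8, 11, 11, 14, 21, 26, 27, 30, 32]

Final merged array: [2, 3, 8, 11, 11, 14, 21, 26, 27, 30, 32]
Total comparisons: 9

The merged array is [2, 3, 8, 11, 11, 14, 21, 26, 27, 30, 32], requiring 9 comparisons. The merge step runs in O(n) time where n is the total number of elements.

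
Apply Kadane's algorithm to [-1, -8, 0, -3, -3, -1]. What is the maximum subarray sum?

Using Kadane's algorithm on [-1, -8, 0, -3, -3, -1]:

Scanning through the array:
Position 1 (value -8): max_ending_here = -8, max_so_far = -1
Position 2 (value 0): max_ending_here = 0, max_so_far = 0
Position 3 (value -3): max_ending_here = -3, max_so_far = 0
Position 4 (value -3): max_ending_here = -3, max_so_far = 0
Position 5 (value -1): max_ending_here = -1, max_so_far = 0

Maximum subarray: [0]
Maximum sum: 0

The maximum subarray is [0] with sum 0. This subarray runs from index 2 to index 2.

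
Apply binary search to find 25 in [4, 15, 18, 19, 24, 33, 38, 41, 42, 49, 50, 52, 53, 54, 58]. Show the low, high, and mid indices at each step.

Binary search for 25 in [4, 15, 18, 19, 24, 33, 38, 41, 42, 49, 50, 52, 53, 54, 58]:

lo=0, hi=14, mid=7, arr[mid]=41 -> 41 > 25, search left half
lo=0, hi=6, mid=3, arr[mid]=19 -> 19 < 25, search right half
lo=4, hi=6, mid=5, arr[mid]=33 -> 33 > 25, search left half
lo=4, hi=4, mid=4, arr[mid]=24 -> 24 < 25, search right half
lo=5 > hi=4, target 25 not found

Binary search determines that 25 is not in the array after 4 comparisons. The search space was exhausted without finding the target.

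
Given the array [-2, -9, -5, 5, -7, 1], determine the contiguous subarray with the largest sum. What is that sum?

Using Kadane's algorithm on [-2, -9, -5, 5, -7, 1]:

Scanning through the array:
Position 1 (value -9): max_ending_here = -9, max_so_far = -2
Position 2 (value -5): max_ending_here = -5, max_so_far = -2
Position 3 (value 5): max_ending_here = 5, max_so_far = 5
Position 4 (value -7): max_ending_here = -2, max_so_far = 5
Position 5 (value 1): max_ending_here = 1, max_so_far = 5

Maximum subarray: [5]
Maximum sum: 5

The maximum subarray is [5] with sum 5. This subarray runs from index 3 to index 3.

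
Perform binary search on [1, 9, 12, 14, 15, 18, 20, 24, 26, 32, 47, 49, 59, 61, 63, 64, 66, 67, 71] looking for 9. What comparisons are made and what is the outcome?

Binary search for 9 in [1, 9, 12, 14, 15, 18, 20, 24, 26, 32, 47, 49, 59, 61, 63, 64, 66, 67, 71]:

lo=0, hi=18, mid=9, arr[mid]=32 -> 32 > 9, search left half
lo=0, hi=8, mid=4, arr[mid]=15 -> 15 > 9, search left half
lo=0, hi=3, mid=1, arr[mid]=9 -> Found target at index 1!

Binary search finds 9 at index 1 after 3 comparisons. The search repeatedly halves the search space by comparing with the middle element.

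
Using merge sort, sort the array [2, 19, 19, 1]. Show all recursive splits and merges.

Merge sort trace:

Split: [2, 19, 19, 1] -> [2, 19] and [19, 1]
  Split: [2, 19] -> [2] and [19]
  Merge: [2] + [19] -> [2, 19]
  Split: [19, 1] -> [19] and [1]
  Merge: [19] + [1] -> [1, 19]
Merge: [2, 19] + [1, 19] -> [1, 2, 19, 19]

Final sorted array: [1, 2, 19, 19]

The merge sort proceeds by recursively splitting the array and merging sorted halves.
After all merges, the sorted array is [1, 2, 19, 19].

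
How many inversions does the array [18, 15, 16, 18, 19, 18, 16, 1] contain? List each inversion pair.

Finding inversions in [18, 15, 16, 18, 19, 18, 16, 1]:

(0, 1): arr[0]=18 > arr[1]=15
(0, 2): arr[0]=18 > arr[2]=16
(0, 6): arr[0]=18 > arr[6]=16
(0, 7): arr[0]=18 > arr[7]=1
(1, 7): arr[1]=15 > arr[7]=1
(2, 7): arr[2]=16 > arr[7]=1
(3, 6): arr[3]=18 > arr[6]=16
(3, 7): arr[3]=18 > arr[7]=1
(4, 5): arr[4]=19 > arr[5]=18
(4, 6): arr[4]=19 > arr[6]=16
(4, 7): arr[4]=19 > arr[7]=1
(5, 6): arr[5]=18 > arr[6]=16
(5, 7): arr[5]=18 > arr[7]=1
(6, 7): arr[6]=16 > arr[7]=1

Total inversions: 14

The array has 14 inversion(s): (0,1), (0,2), (0,6), (0,7), (1,7), (2,7), (3,6), (3,7), (4,5), (4,6), (4,7), (5,6), (5,7), (6,7). Each pair (i,j) satisfies i < j and arr[i] > arr[j].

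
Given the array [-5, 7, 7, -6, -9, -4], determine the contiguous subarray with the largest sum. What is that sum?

Using Kadane's algorithm on [-5, 7, 7, -6, -9, -4]:

Scanning through the array:
Position 1 (value 7): max_ending_here = 7, max_so_far = 7
Position 2 (value 7): max_ending_here = 14, max_so_far = 14
Position 3 (value -6): max_ending_here = 8, max_so_far = 14
Position 4 (value -9): max_ending_here = -1, max_so_far = 14
Position 5 (value -4): max_ending_here = -4, max_so_far = 14

Maximum subarray: [7, 7]
Maximum sum: 14

The maximum subarray is [7, 7] with sum 14. This subarray runs from index 1 to index 2.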